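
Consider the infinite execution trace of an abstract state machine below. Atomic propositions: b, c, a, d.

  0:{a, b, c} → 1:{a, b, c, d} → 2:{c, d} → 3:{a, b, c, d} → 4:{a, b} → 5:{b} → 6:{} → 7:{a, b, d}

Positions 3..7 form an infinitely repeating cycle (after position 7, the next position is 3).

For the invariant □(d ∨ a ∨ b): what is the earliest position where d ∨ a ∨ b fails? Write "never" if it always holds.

Check d ∨ a ∨ b at each position in order: 0 ✓, 1 ✓, 2 ✓, 3 ✓, 4 ✓, 5 ✓.
At position 6 the labels are {}, so d ∨ a ∨ b is false there. This is the first violation.

6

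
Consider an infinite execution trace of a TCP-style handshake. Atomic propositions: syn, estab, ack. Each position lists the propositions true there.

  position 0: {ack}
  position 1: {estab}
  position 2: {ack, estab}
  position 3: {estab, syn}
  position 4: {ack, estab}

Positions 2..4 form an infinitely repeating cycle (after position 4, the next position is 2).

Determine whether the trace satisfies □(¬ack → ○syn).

Violated

¬ack → ○syn must hold at every position from 0 onward. It fails at position 1, so □(¬ack → ○syn) is false.
Positions where ¬ack holds: 1, 3.
Check ○syn at each: 1→fails, 3→fails.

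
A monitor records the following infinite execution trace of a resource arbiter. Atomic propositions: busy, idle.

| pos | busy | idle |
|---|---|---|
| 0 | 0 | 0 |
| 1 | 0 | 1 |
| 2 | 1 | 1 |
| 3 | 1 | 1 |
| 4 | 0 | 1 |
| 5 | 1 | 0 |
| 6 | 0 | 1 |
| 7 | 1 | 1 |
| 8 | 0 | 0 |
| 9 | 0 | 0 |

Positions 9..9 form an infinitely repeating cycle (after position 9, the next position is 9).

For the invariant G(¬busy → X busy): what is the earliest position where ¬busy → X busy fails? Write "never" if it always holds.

0

At position 0 the labels are {} and the next position 1 has {idle}, so ¬busy → X busy is false there. This is the first violation.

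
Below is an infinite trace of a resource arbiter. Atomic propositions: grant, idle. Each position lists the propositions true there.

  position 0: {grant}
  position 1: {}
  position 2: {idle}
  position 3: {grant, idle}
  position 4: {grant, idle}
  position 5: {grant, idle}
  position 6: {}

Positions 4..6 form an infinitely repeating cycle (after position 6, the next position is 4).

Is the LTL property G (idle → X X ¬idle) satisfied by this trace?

idle → X X ¬idle must hold at every position from 0 onward. It fails at position 2, so G (idle → X X ¬idle) is false.
Positions where idle holds: 2, 3, 4, 5.
Check X X ¬idle at each: 2→fails, 3→fails, 4→ok, 5→fails.

Violated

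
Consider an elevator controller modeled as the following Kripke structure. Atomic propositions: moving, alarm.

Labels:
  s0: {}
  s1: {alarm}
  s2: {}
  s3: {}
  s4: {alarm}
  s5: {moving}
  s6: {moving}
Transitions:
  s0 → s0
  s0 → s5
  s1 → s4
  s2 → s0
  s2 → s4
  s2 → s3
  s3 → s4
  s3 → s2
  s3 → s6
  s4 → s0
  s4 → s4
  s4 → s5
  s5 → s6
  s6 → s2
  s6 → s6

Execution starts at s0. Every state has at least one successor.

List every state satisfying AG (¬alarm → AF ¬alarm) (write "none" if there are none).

States satisfying ¬alarm → AF ¬alarm: {s0, s1, s2, s3, s4, s5, s6}.
States satisfying AG (¬alarm → AF ¬alarm): {s0, s1, s2, s3, s4, s5, s6}.

{s0, s1, s2, s3, s4, s5, s6}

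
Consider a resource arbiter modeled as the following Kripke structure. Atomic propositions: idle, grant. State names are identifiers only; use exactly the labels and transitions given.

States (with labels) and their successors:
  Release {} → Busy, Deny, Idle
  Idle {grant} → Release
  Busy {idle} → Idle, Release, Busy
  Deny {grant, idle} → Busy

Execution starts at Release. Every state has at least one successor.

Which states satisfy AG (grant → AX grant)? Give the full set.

none

States satisfying grant → AX grant: {Release, Busy}.
States satisfying AG (grant → AX grant): ∅.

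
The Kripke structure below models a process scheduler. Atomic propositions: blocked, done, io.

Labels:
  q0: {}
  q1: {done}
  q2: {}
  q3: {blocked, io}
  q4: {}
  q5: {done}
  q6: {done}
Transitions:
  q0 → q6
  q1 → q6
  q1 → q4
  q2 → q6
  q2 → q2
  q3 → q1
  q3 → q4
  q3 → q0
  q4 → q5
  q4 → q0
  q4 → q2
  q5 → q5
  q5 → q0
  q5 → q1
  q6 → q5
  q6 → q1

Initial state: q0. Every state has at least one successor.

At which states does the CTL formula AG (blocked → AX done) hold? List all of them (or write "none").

{q0, q1, q2, q4, q5, q6}

States satisfying blocked → AX done: {q0, q1, q2, q4, q5, q6}.
States satisfying AG (blocked → AX done): {q0, q1, q2, q4, q5, q6}.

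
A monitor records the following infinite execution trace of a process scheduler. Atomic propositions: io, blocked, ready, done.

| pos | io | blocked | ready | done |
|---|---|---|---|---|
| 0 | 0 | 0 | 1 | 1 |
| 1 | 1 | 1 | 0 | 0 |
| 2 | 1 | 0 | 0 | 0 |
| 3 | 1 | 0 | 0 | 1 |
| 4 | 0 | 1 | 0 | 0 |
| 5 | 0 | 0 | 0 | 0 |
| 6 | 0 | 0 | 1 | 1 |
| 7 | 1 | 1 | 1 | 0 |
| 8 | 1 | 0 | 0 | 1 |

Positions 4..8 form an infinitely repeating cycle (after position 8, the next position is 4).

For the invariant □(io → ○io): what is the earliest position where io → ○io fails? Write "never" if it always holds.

Check io → ○io at each position in order: 0 ✓, 1 ✓, 2 ✓.
At position 3 the labels are {done, io} and the next position 4 has {blocked}, so io → ○io is false there. This is the first violation.

3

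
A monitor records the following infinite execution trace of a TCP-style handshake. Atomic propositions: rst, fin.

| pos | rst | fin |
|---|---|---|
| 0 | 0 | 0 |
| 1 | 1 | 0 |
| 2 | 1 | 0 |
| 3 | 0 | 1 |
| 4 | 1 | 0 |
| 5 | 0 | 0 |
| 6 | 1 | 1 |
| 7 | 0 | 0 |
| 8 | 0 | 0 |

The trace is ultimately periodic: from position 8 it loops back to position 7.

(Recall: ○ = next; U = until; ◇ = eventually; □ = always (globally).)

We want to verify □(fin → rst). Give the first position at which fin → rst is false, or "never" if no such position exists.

3

Check fin → rst at each position in order: 0 ✓, 1 ✓, 2 ✓.
At position 3 the labels are {fin}, so fin → rst is false there. This is the first violation.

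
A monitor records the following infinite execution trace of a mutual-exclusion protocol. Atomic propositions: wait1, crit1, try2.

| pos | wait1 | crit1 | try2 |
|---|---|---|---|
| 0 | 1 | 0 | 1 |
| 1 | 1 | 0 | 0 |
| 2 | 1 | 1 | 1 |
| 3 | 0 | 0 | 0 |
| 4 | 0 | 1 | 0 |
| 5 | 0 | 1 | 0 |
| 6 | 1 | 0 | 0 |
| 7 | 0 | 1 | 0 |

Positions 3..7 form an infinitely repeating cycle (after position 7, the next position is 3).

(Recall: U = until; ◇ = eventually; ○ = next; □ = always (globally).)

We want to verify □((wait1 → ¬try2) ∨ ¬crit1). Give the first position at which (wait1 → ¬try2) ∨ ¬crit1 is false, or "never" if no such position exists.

2

Check (wait1 → ¬try2) ∨ ¬crit1 at each position in order: 0 ✓, 1 ✓.
At position 2 the labels are {crit1, try2, wait1}, so (wait1 → ¬try2) ∨ ¬crit1 is false there. This is the first violation.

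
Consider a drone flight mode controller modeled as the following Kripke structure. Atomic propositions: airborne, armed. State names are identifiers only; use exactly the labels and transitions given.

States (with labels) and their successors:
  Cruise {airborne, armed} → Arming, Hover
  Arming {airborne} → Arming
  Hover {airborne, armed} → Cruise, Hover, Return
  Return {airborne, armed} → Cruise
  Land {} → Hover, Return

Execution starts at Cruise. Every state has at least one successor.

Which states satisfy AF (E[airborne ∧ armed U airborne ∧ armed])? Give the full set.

{Cruise, Hover, Return, Land}

States satisfying E[airborne ∧ armed U airborne ∧ armed]: {Cruise, Hover, Return}.
States satisfying AF (E[airborne ∧ armed U airborne ∧ armed]): {Cruise, Hover, Return, Land}.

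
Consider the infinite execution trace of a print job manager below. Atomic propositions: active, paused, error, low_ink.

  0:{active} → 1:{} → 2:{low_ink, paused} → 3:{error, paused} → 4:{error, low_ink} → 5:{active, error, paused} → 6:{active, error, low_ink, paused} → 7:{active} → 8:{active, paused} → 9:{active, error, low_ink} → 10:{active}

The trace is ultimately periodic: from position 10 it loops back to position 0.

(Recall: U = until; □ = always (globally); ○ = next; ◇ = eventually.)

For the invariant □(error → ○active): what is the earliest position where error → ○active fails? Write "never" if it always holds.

3

Check error → ○active at each position in order: 0 ✓, 1 ✓, 2 ✓.
At position 3 the labels are {error, paused} and the next position 4 has {error, low_ink}, so error → ○active is false there. This is the first violation.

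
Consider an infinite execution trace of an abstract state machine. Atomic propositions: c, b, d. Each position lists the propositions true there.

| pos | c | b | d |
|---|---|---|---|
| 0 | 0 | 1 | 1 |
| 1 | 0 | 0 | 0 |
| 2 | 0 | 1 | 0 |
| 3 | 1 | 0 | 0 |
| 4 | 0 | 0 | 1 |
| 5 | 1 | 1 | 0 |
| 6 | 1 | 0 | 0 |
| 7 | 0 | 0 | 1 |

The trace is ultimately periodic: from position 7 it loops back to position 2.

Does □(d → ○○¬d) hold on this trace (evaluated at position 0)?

d → ○○¬d holds at every position 0..7, and those are all positions ever visited, so □(d → ○○¬d) holds.
Positions where d holds: 0, 4, 7.
Check ○○¬d at each: 0→ok, 4→ok, 7→ok.

Yes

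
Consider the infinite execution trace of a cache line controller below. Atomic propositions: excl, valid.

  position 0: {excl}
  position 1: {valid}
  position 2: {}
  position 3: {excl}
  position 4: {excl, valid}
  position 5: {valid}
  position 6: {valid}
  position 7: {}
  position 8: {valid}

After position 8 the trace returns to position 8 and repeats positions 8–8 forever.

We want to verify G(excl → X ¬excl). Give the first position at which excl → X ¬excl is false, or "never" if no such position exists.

3

Check excl → X ¬excl at each position in order: 0 ✓, 1 ✓, 2 ✓.
At position 3 the labels are {excl} and the next position 4 has {excl, valid}, so excl → X ¬excl is false there. This is the first violation.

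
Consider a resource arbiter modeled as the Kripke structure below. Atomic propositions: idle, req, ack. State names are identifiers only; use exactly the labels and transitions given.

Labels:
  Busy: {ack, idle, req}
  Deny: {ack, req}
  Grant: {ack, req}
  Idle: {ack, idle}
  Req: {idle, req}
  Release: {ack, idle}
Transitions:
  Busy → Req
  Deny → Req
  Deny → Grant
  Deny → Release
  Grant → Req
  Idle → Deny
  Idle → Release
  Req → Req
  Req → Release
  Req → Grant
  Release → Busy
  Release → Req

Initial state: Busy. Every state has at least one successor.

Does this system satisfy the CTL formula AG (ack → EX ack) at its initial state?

Does not hold

States satisfying ack → EX ack: {Deny, Idle, Req, Release}.
States satisfying AG (ack → EX ack): ∅.
Busy is reachable from Busy and violates ack → EX ack, so AG fails at Busy.
Busy ∉ Sat(AG (ack → EX ack)).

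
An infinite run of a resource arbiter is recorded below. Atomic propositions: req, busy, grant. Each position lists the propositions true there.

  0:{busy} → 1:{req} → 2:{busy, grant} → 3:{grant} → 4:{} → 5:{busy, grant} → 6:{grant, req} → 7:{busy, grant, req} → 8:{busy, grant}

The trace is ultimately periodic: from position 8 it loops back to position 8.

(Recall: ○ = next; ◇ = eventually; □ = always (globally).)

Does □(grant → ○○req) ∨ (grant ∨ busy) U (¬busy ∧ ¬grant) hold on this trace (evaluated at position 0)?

grant → ○○req must hold at every position from 0 onward. It fails at position 2, so □(grant → ○○req) is false.
Positions where grant holds: 2, 3, 5, 6, 7, 8.
Check ○○req at each: 2→fails, 3→fails, 5→ok, 6→fails, 7→fails, 8→fails.
Walking from position 0: ¬busy ∧ ¬grant first holds at position 1, and grant ∨ busy holds at every earlier position along the way, so (grant ∨ busy) U (¬busy ∧ ¬grant) holds.
At position 0: □(grant → ○○req) is false; (grant ∨ busy) U (¬busy ∧ ¬grant) is true; so □(grant → ○○req) ∨ (grant ∨ busy) U (¬busy ∧ ¬grant) is true.

Holds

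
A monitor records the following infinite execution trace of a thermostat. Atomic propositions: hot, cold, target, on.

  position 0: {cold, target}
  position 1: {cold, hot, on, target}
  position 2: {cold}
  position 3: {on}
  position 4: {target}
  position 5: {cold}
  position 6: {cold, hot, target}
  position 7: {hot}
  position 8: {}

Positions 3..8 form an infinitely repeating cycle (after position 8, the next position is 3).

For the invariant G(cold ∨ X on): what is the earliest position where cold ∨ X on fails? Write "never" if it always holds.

Check cold ∨ X on at each position in order: 0 ✓, 1 ✓, 2 ✓.
At position 3 the labels are {on} and the next position 4 has {target}, so cold ∨ X on is false there. This is the first violation.

3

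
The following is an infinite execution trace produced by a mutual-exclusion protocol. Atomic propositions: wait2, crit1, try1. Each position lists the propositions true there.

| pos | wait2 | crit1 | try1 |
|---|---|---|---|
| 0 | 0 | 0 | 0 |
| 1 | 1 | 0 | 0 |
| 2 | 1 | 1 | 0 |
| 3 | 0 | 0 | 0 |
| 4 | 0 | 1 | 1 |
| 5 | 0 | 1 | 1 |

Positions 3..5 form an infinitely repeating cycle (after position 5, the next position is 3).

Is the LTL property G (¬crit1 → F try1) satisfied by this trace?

¬crit1 → F try1 holds at every position 0..5, and those are all positions ever visited, so G (¬crit1 → F try1) holds.
Positions where ¬crit1 holds: 0, 1, 3.
Check F try1 at each: 0→ok, 1→ok, 3→ok.

Satisfied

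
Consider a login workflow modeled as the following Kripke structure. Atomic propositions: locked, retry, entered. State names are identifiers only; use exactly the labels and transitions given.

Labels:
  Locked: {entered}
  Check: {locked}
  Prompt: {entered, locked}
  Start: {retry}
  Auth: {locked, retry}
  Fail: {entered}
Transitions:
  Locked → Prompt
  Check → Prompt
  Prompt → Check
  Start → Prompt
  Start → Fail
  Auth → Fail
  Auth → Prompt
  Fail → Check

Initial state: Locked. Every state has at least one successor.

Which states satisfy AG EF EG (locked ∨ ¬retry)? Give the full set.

States satisfying EF EG (locked ∨ ¬retry): {Locked, Check, Prompt, Start, Auth, Fail}.
States satisfying AG EF EG (locked ∨ ¬retry): {Locked, Check, Prompt, Start, Auth, Fail}.

{Locked, Check, Prompt, Start, Auth, Fail}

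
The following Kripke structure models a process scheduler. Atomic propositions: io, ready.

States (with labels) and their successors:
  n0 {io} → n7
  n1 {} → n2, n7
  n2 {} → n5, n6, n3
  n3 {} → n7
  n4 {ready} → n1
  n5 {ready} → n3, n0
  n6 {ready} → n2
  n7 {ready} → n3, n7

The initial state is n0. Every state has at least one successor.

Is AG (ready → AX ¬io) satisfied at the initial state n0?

States satisfying ready → AX ¬io: {n0, n1, n2, n3, n4, n6, n7}.
States satisfying AG (ready → AX ¬io): {n0, n3, n7}.
Every state reachable from n0 satisfies ready → AX ¬io.
n0 ∈ Sat(AG (ready → AX ¬io)).

Yes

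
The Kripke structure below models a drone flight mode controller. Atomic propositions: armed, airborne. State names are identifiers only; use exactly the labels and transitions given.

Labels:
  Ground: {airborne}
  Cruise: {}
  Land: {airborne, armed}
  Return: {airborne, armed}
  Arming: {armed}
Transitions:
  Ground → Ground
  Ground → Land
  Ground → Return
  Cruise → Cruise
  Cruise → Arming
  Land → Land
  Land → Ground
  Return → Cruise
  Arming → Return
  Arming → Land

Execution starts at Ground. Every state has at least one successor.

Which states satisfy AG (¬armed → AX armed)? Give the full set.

States satisfying ¬armed → AX armed: {Land, Return, Arming}.
States satisfying AG (¬armed → AX armed): ∅.

none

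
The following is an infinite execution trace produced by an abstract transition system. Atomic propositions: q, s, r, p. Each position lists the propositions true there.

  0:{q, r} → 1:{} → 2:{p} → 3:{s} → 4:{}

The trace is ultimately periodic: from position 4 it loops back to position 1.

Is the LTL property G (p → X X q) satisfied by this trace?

p → X X q must hold at every position from 0 onward. It fails at position 2, so G (p → X X q) is false.
Positions where p holds: 2.
Check X X q at each: 2→fails.

Violated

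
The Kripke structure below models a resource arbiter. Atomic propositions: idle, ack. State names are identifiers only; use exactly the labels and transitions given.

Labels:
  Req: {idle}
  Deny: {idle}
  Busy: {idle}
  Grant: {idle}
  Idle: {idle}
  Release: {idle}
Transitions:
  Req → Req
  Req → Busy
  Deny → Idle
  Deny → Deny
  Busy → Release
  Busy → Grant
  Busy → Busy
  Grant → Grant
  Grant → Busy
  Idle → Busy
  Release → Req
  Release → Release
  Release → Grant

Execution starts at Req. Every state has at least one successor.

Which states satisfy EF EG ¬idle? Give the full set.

none

States satisfying EG ¬idle: ∅.
States satisfying EF EG ¬idle: ∅.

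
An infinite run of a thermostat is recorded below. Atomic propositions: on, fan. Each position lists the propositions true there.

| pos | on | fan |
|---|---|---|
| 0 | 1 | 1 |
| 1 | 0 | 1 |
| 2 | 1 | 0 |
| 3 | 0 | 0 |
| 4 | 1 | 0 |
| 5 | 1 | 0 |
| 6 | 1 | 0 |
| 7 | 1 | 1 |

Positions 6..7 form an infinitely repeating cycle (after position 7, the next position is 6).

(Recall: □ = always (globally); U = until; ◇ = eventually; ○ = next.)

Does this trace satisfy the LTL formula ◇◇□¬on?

◇□¬on is false at every position 0..7, so it never becomes true and ◇◇□¬on fails.

No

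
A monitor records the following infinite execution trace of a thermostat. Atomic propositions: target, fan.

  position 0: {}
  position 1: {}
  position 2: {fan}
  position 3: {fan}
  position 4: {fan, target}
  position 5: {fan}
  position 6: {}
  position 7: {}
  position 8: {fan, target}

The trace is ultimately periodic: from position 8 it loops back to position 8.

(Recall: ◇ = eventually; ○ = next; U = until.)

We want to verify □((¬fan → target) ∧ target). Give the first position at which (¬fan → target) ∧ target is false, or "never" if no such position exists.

0

At position 0 the labels are {}, so (¬fan → target) ∧ target is false there. This is the first violation.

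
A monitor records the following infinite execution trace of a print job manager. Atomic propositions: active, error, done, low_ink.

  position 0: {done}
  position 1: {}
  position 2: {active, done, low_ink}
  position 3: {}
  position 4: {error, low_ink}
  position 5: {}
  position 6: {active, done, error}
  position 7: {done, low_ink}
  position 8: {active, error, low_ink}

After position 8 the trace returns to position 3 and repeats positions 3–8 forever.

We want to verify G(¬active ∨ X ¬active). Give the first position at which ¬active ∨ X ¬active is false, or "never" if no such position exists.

never

¬active ∨ X ¬active holds at every position 0..8, and those are all the positions the trace ever visits, so the invariant G(¬active ∨ X ¬active) is never violated.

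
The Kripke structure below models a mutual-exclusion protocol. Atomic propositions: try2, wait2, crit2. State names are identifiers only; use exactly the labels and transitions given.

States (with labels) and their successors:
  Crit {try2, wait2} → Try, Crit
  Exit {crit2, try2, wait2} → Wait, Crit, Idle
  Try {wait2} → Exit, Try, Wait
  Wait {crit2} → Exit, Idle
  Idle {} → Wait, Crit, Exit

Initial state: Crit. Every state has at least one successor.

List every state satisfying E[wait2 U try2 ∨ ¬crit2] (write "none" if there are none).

States satisfying wait2: {Crit, Exit, Try}.
States satisfying try2 ∨ ¬crit2: {Crit, Exit, Try, Idle}.
States satisfying E[wait2 U try2 ∨ ¬crit2]: {Crit, Exit, Try, Idle}.

{Crit, Exit, Try, Idle}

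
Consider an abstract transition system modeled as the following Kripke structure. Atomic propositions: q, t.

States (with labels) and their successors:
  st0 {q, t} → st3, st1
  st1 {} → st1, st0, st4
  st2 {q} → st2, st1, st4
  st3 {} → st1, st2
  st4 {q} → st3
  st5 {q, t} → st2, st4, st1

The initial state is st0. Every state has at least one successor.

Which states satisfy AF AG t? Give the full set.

States satisfying AG t: ∅.
States satisfying AF AG t: ∅.

none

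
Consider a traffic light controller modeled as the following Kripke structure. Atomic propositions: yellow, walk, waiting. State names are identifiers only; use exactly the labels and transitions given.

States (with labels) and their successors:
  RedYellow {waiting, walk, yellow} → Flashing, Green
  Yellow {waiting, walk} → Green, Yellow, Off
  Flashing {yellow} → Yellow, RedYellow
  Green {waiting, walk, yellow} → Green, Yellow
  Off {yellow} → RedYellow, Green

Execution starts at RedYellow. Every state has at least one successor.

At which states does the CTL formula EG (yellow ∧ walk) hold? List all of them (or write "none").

{RedYellow, Green}

States satisfying yellow ∧ walk: {RedYellow, Green}.
States satisfying EG (yellow ∧ walk): {RedYellow, Green}.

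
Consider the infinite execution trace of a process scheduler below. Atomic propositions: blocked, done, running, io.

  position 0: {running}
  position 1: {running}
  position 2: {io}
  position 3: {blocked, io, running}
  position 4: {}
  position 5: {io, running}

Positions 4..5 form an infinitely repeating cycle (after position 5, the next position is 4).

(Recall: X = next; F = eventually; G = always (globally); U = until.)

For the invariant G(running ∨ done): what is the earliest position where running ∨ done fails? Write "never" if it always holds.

Check running ∨ done at each position in order: 0 ✓, 1 ✓.
At position 2 the labels are {io}, so running ∨ done is false there. This is the first violation.

2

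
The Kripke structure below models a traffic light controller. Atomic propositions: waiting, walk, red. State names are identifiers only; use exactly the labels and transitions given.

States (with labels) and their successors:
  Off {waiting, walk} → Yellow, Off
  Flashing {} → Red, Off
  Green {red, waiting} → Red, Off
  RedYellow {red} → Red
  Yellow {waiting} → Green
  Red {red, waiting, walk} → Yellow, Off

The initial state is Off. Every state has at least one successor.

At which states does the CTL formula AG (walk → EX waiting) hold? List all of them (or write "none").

States satisfying walk → EX waiting: {Off, Flashing, Green, RedYellow, Yellow, Red}.
States satisfying AG (walk → EX waiting): {Off, Flashing, Green, RedYellow, Yellow, Red}.

{Off, Flashing, Green, RedYellow, Yellow, Red}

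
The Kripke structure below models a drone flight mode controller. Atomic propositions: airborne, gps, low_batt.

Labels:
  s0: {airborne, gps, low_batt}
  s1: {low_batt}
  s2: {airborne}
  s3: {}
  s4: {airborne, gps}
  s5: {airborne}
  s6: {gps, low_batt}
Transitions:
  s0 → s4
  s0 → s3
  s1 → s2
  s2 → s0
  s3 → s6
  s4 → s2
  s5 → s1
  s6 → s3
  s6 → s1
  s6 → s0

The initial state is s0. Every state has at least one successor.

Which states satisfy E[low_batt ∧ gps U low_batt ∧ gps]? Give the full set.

{s0, s6}

States satisfying low_batt ∧ gps: {s0, s6}.
States satisfying E[low_batt ∧ gps U low_batt ∧ gps]: {s0, s6}.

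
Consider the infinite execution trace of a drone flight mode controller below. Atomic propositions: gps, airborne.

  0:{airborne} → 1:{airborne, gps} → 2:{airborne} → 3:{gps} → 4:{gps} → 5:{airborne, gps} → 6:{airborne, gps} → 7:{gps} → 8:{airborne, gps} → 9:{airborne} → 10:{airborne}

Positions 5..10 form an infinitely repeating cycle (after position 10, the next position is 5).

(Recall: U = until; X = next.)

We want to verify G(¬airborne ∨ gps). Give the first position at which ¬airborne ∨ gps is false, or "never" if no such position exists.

At position 0 the labels are {airborne}, so ¬airborne ∨ gps is false there. This is the first violation.

0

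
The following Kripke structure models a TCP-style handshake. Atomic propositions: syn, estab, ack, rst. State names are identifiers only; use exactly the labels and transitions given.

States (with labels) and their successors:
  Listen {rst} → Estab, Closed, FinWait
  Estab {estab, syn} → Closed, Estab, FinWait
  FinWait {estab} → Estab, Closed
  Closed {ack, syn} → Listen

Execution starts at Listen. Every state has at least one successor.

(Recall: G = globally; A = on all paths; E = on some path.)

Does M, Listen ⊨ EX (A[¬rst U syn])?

States satisfying A[¬rst U syn]: {Estab, FinWait, Closed}.
States satisfying EX (A[¬rst U syn]): {Listen, Estab, FinWait}.
Listen ∈ Sat(EX (A[¬rst U syn])).

Holds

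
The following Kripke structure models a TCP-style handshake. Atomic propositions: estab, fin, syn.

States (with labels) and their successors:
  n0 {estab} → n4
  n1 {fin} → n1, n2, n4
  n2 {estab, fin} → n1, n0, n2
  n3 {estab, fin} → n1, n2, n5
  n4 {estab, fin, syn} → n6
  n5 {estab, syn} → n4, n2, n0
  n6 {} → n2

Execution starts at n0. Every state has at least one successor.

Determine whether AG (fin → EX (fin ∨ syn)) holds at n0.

States satisfying fin → EX (fin ∨ syn): {n0, n1, n2, n3, n5, n6}.
States satisfying AG (fin → EX (fin ∨ syn)): ∅.
n4 is reachable from n0 and violates fin → EX (fin ∨ syn), so AG fails at n0.
n0 ∉ Sat(AG (fin → EX (fin ∨ syn))).

Violated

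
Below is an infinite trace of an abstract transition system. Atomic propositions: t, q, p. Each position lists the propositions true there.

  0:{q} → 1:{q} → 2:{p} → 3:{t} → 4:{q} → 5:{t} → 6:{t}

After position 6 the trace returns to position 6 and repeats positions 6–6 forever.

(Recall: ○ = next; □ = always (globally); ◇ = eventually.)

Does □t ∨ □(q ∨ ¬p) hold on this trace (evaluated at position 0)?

No

t must hold at every position from 0 onward. It fails at position 0, so □t is false.
q ∨ ¬p must hold at every position from 0 onward. It fails at position 2, so □(q ∨ ¬p) is false.
At position 0: □t is false; □(q ∨ ¬p) is false; so □t ∨ □(q ∨ ¬p) is false.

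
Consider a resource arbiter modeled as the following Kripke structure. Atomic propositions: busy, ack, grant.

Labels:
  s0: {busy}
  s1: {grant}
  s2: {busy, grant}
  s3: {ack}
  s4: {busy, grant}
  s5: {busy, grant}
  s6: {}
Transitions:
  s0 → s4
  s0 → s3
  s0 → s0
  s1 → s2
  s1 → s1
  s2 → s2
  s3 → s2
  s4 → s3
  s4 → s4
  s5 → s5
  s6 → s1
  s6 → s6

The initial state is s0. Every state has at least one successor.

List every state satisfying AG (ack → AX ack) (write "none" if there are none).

{s1, s2, s5, s6}

States satisfying ack → AX ack: {s0, s1, s2, s4, s5, s6}.
States satisfying AG (ack → AX ack): {s1, s2, s5, s6}.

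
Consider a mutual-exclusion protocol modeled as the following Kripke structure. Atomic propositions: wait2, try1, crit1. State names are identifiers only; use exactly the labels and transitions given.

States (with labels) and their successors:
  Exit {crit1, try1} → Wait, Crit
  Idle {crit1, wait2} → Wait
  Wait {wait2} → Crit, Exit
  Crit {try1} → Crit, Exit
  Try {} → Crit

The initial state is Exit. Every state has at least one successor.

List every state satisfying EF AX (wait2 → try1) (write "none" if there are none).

{Exit, Idle, Wait, Crit, Try}

States satisfying AX (wait2 → try1): {Wait, Crit, Try}.
States satisfying EF AX (wait2 → try1): {Exit, Idle, Wait, Crit, Try}.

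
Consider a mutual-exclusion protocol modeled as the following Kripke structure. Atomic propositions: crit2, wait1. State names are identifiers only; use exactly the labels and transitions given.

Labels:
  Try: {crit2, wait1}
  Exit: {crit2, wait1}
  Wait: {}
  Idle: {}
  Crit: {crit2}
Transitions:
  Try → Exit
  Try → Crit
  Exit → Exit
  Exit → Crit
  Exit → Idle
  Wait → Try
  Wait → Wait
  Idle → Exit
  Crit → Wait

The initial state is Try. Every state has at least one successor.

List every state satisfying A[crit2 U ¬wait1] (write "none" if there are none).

States satisfying crit2: {Try, Exit, Crit}.
States satisfying ¬wait1: {Wait, Idle, Crit}.
States satisfying A[crit2 U ¬wait1]: {Wait, Idle, Crit}.

{Wait, Idle, Crit}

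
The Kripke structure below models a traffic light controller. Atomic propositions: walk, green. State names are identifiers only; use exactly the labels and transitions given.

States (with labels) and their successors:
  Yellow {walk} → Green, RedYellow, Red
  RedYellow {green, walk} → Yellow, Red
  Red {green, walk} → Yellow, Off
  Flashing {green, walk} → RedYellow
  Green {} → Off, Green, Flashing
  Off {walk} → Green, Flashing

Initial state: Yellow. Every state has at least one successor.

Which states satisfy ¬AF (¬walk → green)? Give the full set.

{Green}

States satisfying ¬walk → green: {Yellow, RedYellow, Red, Flashing, Off}.
States satisfying AF (¬walk → green): {Yellow, RedYellow, Red, Flashing, Off}.
States satisfying ¬AF (¬walk → green): {Green}.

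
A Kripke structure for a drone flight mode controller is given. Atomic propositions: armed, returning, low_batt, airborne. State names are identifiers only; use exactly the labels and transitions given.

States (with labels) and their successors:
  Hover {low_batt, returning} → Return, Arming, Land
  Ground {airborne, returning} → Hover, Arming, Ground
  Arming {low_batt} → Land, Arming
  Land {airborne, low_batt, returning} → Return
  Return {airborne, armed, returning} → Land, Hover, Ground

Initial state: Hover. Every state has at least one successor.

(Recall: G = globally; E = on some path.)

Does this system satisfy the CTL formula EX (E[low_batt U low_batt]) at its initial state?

States satisfying E[low_batt U low_batt]: {Hover, Arming, Land}.
States satisfying EX (E[low_batt U low_batt]): {Hover, Ground, Arming, Return}.
Hover ∈ Sat(EX (E[low_batt U low_batt])).

Holds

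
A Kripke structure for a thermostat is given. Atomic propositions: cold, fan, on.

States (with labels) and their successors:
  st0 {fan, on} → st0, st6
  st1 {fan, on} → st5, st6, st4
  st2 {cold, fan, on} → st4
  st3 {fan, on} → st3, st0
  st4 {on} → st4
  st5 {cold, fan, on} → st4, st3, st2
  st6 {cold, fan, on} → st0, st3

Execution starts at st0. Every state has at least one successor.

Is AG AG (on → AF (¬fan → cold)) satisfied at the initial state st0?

Satisfied

States satisfying AG (on → AF (¬fan → cold)): {st0, st3, st6}.
States satisfying AG AG (on → AF (¬fan → cold)): {st0, st3, st6}.
Every state reachable from st0 satisfies AG (on → AF (¬fan → cold)).
st0 ∈ Sat(AG AG (on → AF (¬fan → cold))).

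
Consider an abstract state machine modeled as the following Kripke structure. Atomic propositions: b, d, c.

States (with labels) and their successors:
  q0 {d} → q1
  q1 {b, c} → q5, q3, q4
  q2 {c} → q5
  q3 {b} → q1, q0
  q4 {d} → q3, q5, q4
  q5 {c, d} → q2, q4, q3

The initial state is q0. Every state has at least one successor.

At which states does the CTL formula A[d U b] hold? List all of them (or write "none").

States satisfying d: {q0, q4, q5}.
States satisfying b: {q1, q3}.
States satisfying A[d U b]: {q0, q1, q3}.

{q0, q1, q3}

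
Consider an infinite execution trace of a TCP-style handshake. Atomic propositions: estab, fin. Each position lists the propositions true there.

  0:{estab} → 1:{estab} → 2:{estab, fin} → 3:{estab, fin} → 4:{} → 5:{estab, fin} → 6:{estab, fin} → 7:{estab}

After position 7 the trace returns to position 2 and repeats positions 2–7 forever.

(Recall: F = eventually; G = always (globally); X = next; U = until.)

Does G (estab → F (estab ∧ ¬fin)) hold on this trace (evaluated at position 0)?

Holds

estab → F (estab ∧ ¬fin) holds at every position 0..7, and those are all positions ever visited, so G (estab → F (estab ∧ ¬fin)) holds.
Positions where estab holds: 0, 1, 2, 3, 5, 6, 7.
Check F (estab ∧ ¬fin) at each: 0→ok, 1→ok, 2→ok, 3→ok, 5→ok, 6→ok, 7→ok.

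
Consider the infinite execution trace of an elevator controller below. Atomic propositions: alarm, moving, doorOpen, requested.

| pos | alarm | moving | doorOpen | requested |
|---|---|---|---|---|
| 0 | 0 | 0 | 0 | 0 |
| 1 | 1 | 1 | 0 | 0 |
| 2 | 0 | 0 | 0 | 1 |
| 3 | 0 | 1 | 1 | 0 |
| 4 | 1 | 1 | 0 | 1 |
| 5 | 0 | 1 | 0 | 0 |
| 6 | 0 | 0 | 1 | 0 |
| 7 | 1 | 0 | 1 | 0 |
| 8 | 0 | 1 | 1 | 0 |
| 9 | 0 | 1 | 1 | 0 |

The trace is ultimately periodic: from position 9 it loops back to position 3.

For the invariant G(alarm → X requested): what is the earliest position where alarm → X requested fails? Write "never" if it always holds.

Check alarm → X requested at each position in order: 0 ✓, 1 ✓, 2 ✓, 3 ✓.
At position 4 the labels are {alarm, moving, requested} and the next position 5 has {moving}, so alarm → X requested is false there. This is the first violation.

4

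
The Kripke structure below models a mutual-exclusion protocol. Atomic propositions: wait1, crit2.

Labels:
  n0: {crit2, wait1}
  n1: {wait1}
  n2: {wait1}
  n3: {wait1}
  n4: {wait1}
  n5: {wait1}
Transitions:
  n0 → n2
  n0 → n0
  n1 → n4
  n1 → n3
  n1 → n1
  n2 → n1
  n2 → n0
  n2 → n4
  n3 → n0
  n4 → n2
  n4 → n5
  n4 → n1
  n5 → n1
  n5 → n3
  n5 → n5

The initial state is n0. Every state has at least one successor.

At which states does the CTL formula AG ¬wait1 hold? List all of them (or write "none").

none

States satisfying ¬wait1: ∅.
States satisfying AG ¬wait1: ∅.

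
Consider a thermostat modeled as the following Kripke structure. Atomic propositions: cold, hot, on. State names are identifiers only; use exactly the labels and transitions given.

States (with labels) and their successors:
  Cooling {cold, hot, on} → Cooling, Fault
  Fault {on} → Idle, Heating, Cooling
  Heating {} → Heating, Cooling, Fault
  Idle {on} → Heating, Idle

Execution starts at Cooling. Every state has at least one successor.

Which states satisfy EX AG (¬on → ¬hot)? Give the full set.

{Cooling, Fault, Heating, Idle}

States satisfying AG (¬on → ¬hot): {Cooling, Fault, Heating, Idle}.
States satisfying EX AG (¬on → ¬hot): {Cooling, Fault, Heating, Idle}.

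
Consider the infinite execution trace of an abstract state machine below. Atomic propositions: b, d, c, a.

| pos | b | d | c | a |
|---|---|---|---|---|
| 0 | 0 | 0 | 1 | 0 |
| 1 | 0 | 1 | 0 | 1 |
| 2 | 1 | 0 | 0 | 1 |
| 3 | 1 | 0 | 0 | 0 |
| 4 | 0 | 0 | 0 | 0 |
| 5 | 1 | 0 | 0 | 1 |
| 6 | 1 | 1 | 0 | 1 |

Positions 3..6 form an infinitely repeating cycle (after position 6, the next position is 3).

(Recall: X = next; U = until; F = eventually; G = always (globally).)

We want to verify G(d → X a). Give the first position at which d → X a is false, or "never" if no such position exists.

Check d → X a at each position in order: 0 ✓, 1 ✓, 2 ✓, 3 ✓, 4 ✓, 5 ✓.
At position 6 the labels are {a, b, d} and the next position 3 has {b}, so d → X a is false there. This is the first violation.

6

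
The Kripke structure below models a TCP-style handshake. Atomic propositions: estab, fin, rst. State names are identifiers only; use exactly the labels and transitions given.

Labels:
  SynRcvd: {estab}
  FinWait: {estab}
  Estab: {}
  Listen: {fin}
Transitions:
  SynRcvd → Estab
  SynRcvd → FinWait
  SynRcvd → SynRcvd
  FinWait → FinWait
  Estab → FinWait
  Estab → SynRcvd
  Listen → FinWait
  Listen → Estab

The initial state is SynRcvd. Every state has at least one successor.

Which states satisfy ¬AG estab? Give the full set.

States satisfying estab: {SynRcvd, FinWait}.
States satisfying AG estab: {FinWait}.
States satisfying ¬AG estab: {SynRcvd, Estab, Listen}.

{SynRcvd, Estab, Listen}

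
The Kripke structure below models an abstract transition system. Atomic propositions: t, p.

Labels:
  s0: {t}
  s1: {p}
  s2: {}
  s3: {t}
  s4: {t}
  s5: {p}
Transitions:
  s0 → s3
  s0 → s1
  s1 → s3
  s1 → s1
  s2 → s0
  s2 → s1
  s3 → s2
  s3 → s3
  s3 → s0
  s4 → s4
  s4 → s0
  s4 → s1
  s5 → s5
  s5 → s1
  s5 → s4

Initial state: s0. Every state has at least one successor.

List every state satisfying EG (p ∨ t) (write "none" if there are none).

{s0, s1, s3, s4, s5}

States satisfying p ∨ t: {s0, s1, s3, s4, s5}.
States satisfying EG (p ∨ t): {s0, s1, s3, s4, s5}.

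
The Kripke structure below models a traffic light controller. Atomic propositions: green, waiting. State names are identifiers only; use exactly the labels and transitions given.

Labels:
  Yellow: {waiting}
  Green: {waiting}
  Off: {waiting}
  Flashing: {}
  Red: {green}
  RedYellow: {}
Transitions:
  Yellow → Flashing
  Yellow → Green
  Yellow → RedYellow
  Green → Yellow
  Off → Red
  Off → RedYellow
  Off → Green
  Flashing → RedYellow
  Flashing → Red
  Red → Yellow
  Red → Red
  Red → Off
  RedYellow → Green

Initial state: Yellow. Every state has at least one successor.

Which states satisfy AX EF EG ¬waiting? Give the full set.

{Yellow, Green, Off, Flashing, Red, RedYellow}

States satisfying EF EG ¬waiting: {Yellow, Green, Off, Flashing, Red, RedYellow}.
States satisfying AX EF EG ¬waiting: {Yellow, Green, Off, Flashing, Red, RedYellow}.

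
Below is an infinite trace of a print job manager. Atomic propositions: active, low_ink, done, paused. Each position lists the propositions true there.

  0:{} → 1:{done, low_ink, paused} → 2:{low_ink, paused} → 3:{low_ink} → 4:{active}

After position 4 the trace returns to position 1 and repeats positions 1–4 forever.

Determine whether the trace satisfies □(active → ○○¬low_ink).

active → ○○¬low_ink must hold at every position from 0 onward. It fails at position 4, so □(active → ○○¬low_ink) is false.
Positions where active holds: 4.
Check ○○¬low_ink at each: 4→fails.

Does not hold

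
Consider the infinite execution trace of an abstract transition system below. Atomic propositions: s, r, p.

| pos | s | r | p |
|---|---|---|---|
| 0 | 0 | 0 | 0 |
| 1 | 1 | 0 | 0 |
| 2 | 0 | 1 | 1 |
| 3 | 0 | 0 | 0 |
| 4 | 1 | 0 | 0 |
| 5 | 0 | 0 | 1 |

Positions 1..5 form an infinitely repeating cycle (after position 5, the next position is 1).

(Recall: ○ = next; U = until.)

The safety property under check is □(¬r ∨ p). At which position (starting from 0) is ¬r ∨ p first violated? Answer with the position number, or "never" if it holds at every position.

never

¬r ∨ p holds at every position 0..5, and those are all the positions the trace ever visits, so the invariant □(¬r ∨ p) is never violated.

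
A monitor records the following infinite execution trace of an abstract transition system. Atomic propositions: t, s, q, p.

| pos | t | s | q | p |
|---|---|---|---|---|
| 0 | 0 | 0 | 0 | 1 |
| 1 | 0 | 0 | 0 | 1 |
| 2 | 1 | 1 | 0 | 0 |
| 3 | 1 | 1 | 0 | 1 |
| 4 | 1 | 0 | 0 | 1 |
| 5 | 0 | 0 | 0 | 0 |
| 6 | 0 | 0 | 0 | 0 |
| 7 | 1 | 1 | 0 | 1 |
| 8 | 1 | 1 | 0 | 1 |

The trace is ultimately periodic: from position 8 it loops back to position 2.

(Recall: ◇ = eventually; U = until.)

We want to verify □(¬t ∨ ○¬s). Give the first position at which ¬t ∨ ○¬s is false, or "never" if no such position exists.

2

Check ¬t ∨ ○¬s at each position in order: 0 ✓, 1 ✓.
At position 2 the labels are {s, t} and the next position 3 has {p, s, t}, so ¬t ∨ ○¬s is false there. This is the first violation.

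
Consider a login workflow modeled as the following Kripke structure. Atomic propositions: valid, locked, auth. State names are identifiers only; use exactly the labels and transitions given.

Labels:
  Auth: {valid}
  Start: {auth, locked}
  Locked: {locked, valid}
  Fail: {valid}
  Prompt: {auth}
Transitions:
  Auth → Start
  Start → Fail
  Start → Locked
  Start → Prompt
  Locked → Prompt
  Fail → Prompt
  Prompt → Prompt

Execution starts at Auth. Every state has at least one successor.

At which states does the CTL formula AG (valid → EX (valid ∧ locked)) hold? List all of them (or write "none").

{Prompt}

States satisfying valid → EX (valid ∧ locked): {Start, Prompt}.
States satisfying AG (valid → EX (valid ∧ locked)): {Prompt}.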